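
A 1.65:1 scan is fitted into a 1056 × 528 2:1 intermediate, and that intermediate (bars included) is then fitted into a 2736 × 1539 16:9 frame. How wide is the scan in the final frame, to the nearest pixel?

2257 px

Inside the 1056×528 canvas the scan is height-limited at 871.20 × 528.00.
The 2:1 canvas is width-limited in 2736×1539, giving 2736.00 × 1368.00; scale factor 2.5909.
So the scan's width is 871.20 × 2.5909 ≈ 2257.20.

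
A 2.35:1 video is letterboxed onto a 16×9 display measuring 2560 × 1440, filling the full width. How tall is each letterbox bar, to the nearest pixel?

175 px

The video is 2560 / 2.350 ≈ 1089.36 px tall.
Leftover height: 1440 − 1089.36 = 350.64 px → 175.32 each side.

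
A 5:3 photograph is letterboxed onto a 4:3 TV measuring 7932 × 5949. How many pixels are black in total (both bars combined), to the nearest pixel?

5:3 is wider than 4:3, so it spans the full width.
The photograph is 7932 × 3/5 ≈ 4759.2000 px tall.
5949 − 4759.2000 = 1189.8000 px of bars.
Across the 7932-px span: 1189.8000 × 7932 ≈ 9437494 px.

9437494 pixels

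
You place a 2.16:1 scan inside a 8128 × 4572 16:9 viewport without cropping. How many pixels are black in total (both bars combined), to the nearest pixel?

6575853 pixels

Since 2.160 > 1.778, the scan is width-limited.
The scan is 8128 / 2.160 ≈ 3762.9630 px tall.
Leftover height: 4572 − 3762.9630 = 809.0370 px.
Bar area = 809.0370 × 8128 ≈ 6575853 px.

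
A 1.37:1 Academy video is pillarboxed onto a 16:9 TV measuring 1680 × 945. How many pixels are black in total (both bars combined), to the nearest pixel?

Since 1.370 < 1.778, the video is height-limited.
That makes the image 1294.6500 px wide (945 × 1.370).
Black = 1680 − 1294.6500 = 385.3500 px.
That's 385.3500 × 945 ≈ 364156 black pixels.

364156 pixels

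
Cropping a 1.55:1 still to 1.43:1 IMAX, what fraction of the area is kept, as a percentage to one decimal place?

92.3%

Going from 1.55:1 to 1.43:1 IMAX means cutting width while keeping height.
Area ratio = (1.430)/(1.550) = 92.26% retained.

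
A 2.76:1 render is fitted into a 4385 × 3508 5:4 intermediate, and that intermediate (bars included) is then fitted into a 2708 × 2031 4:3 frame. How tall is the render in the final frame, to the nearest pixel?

920 px

2.76:1 in 4385×3508: fills the width, so the render is 4385.00 × 1588.77.
5:4 in 2708×2031: fills the height, so the intermediate becomes 2538.75 × 2031.00 — a scale of ×0.5790.
The render scales with it: height 1588.77 × 0.5790 ≈ 919.84.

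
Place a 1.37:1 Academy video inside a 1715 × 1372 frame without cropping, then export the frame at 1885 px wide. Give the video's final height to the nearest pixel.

In the 1715×1372 frame the video fills the width: height = 1715 / 1.370 ≈ 1251.82 px.
Resizing to 1885 px wide multiplies everything by 1.0991: 1251.82 → 1375.91 px.

1376 px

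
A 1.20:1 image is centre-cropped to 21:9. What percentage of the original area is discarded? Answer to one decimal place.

48.6%

21:9 is wider than 1.20:1, so the crop keeps the full width and trims the height.
(1.200)/(2.333) ≈ 0.514 of the area survives, leaving 48.57% discarded.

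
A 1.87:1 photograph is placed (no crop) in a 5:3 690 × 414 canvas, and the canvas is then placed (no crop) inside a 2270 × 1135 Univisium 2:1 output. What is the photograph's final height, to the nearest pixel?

1.87:1 in 690×414: fills the width, so the photograph is 690.00 × 368.98.
Second fit — the 5:3 canvas into 2270×1135 spans the height: 1891.67 × 1135.00 (×2.7415 from 690×414).
So the photograph's height is 368.98 × 2.7415 ≈ 1011.59.

1012 px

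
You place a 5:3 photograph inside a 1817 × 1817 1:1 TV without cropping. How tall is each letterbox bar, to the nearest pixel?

363 px

Since 1.667 > 1.000, the photograph is width-limited.
That makes the image 1090.20 px tall (1817 × 3/5).
1817 − 1090.20 = 726.80 px of bars (363.40 each).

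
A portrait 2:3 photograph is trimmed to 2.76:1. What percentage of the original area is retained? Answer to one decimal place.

24.2%

2.76:1 is wider than portrait 2:3, so the crop keeps the full width and trims the height.
Fraction kept = (0.667)/(2.760) ≈ 24.15%.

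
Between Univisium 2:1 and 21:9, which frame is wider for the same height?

Univisium 2:1 = 2 and 21:9 = 2.333; 2.333 > 2.

21:9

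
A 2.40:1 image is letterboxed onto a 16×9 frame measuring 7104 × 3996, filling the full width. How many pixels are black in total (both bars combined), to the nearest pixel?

Content height = 7104 / 2.400 ≈ 2960.0000 px.
Black = 3996 − 2960.0000 = 1036.0000 px.
That's 1036.0000 × 7104 ≈ 7359744 black pixels.

7359744 pixels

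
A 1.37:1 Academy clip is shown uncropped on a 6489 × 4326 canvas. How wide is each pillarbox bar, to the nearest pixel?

281 px

1.37:1 Academy is narrower than 3×2, so it spans the full height.
The clip is 4326 × 1.370 ≈ 5926.62 px wide.
6489 − 5926.62 = 562.38 px of bars (281.19 each).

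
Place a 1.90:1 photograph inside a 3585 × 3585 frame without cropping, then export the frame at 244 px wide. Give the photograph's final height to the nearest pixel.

128 px

At 3585×3585 the photograph is width-limited, so height = 3585 / 1.900 ≈ 1886.84 px.
Scaling 3585 → 244 is ×0.0681, so the height becomes 1886.84 × 0.0681 ≈ 128.42 px.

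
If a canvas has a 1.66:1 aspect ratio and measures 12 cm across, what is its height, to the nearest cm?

Height = 12 / 1.660 = 7.23.

7 cm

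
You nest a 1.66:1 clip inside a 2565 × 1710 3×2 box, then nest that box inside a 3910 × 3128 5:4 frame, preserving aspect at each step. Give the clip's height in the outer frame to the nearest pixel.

Inside the 2565×1710 canvas the clip is width-limited at 2565.00 × 1545.18.
3×2 in 3910×3128: fills the width, so the intermediate becomes 3910.00 × 2606.67 — a scale of ×1.5244.
So the clip's height is 1545.18 × 1.5244 ≈ 2355.42.

2355 px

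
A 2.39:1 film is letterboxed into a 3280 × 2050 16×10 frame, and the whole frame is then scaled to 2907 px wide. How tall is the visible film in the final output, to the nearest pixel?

1216 px

Fitted into 3280×2050, the film spans the width; its height is 3280 / 2.390 ≈ 1372.38 px.
The frame scales by 2907/3280 = 0.8863; 1372.38 × 0.8863 ≈ 1216.32 px.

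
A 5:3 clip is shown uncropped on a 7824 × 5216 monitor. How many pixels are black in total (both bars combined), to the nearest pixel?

4080998 pixels

5:3 (1.667) > 3×2 (1.500), so the clip fills the width.
That makes the image 4694.4000 px tall (7824 × 3/5).
Leftover height: 5216 − 4694.4000 = 521.6000 px.
Across the 7824-px span: 521.6000 × 7824 ≈ 4080998 px.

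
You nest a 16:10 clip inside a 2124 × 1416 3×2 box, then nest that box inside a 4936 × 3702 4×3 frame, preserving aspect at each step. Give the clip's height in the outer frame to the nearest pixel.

3085 px

16:10 in 2124×1416: fills the width, so the clip is 2124.00 × 1327.50.
Second fit — the 3×2 canvas into 4936×3702 spans the width: 4936.00 × 3290.67 (×2.3239 from 2124×1416).
Applying the same ×2.3239: 1327.50 → 3085.00.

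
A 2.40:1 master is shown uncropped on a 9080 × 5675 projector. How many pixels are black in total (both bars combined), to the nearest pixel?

2.40:1 (2.400) > 16×10 (1.600), so the master fills the width.
The master is 9080 / 2.400 ≈ 3783.3333 px tall.
5675 − 3783.3333 = 1891.6667 px of bars.
Across the 9080-px span: 1891.6667 × 9080 ≈ 17176333 px.

17176333 pixels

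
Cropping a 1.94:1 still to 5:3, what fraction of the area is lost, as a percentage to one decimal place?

Going from 1.94:1 to 5:3 means cutting width while keeping height.
Fraction kept = (1.667)/(1.940) ≈ 85.91%, so 14.09% is lost.

14.1%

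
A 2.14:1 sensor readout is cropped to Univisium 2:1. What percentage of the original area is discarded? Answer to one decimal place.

6.5%

The height stays; only width is cut (since Univisium 2:1 is narrower than 2.14:1).
Fraction kept = (2.000)/(2.140) ≈ 93.46%, so 6.54% is lost.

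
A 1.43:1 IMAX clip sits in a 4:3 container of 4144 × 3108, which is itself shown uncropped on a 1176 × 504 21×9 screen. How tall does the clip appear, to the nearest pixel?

1.43:1 IMAX in 4144×3108: fills the width, so the clip is 4144.00 × 2897.90.
The 4:3 canvas is height-limited in 1176×504, giving 672.00 × 504.00; scale factor 0.1622.
The clip scales with it: height 2897.90 × 0.1622 ≈ 469.93.

470 px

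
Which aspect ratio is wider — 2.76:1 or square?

2.76:1

2.76 and square = 1; 2.76 > 1.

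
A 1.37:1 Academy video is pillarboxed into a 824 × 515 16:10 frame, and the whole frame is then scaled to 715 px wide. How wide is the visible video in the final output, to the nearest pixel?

Fitted into 824×515, the video spans the height; its width is 515 × 1.370 ≈ 705.55 px.
Scaling 824 → 715 is ×0.8677, so the width becomes 705.55 × 0.8677 ≈ 612.22 px.

612 px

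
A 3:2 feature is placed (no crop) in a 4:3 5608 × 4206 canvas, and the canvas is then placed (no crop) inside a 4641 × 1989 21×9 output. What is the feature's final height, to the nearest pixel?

1768 px

3:2 in 5608×4206: fills the width, so the feature is 5608.00 × 3738.67.
Second fit — the 4:3 canvas into 4641×1989 spans the height: 2652.00 × 1989.00 (×0.4729 from 5608×4206).
The feature scales with it: height 3738.67 × 0.4729 ≈ 1768.00.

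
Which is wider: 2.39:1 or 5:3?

2.39:1

2.39 and 5:3 = 1.667; 2.39 > 1.667.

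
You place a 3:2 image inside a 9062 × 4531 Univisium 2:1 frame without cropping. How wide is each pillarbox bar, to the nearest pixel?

1133 px

Since 1.500 < 2.000, the image is height-limited.
The image is 4531 × 3/2 ≈ 6796.50 px wide.
9062 − 6796.50 = 2265.50 px of bars (1132.75 each).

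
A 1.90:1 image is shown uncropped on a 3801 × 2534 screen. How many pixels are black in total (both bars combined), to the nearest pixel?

1.90:1 (1.900) > 3×2 (1.500), so the image fills the width.
That makes the image 2000.5263 px tall (3801 / 1.900).
Leftover height: 2534 − 2000.5263 = 533.4737 px.
Bar area = 533.4737 × 3801 ≈ 2027733 px.

2027733 pixels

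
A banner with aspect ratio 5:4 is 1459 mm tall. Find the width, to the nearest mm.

At 5:4, 1459 / 4 × 5 ≈ 1823.75.

1824 mm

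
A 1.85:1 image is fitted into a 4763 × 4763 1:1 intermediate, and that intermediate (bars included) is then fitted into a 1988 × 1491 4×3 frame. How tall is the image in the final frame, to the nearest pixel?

First fit — 1.85:1 into 4763×4763 spans the width: 4763.00 × 2574.59.
Second fit — the 1:1 canvas into 1988×1491 spans the height: 1491.00 × 1491.00 (×0.3130 from 4763×4763).
Applying the same ×0.3130: 2574.59 → 805.95.

806 px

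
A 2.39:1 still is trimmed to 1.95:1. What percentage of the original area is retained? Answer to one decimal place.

Going from 2.39:1 to 1.95:1 means cutting width while keeping height.
(1.950)/(2.390) ≈ 0.816 of the area survives.

81.6%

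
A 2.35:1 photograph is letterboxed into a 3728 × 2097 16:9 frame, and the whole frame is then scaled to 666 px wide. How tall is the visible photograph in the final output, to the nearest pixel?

At 3728×2097 the photograph is width-limited, so height = 3728 / 2.350 ≈ 1586.38 px.
Resizing to 666 px wide multiplies everything by 0.1786: 1586.38 → 283.40 px.

283 px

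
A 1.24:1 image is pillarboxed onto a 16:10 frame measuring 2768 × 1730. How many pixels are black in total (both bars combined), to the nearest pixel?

1.24:1 (1.240) < 16:10 (1.600), so the image fills the height.
Content width = 1730 × 1.240 ≈ 2145.2000 px.
Black = 2768 − 2145.2000 = 622.8000 px.
Across the 1730-px span: 622.8000 × 1730 ≈ 1077444 px.

1077444 pixels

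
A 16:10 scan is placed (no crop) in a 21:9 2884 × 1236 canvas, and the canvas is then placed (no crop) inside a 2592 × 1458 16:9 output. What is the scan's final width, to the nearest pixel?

1777 px

First fit — 16:10 into 2884×1236 spans the height: 1977.60 × 1236.00.
Second fit — the 21:9 canvas into 2592×1458 spans the width: 2592.00 × 1110.86 (×0.8988 from 2884×1236).
So the scan's width is 1977.60 × 0.8988 ≈ 1777.37.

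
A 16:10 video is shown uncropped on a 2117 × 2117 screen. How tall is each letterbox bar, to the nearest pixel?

397 px

Since 1.600 > 1.000, the video is width-limited.
The video is 2117 × 10/16 ≈ 1323.12 px tall.
2117 − 1323.12 = 793.88 px of bars (396.94 each).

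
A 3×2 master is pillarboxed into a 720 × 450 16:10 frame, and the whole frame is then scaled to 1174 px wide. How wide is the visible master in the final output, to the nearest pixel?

At 720×450 the master is height-limited, so width = 450 × 3/2 ≈ 675.00 px.
Resizing to 1174 px wide multiplies everything by 1.6306: 675.00 → 1100.62 px.

1101 px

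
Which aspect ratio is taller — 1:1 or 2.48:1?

1 and 2.48; 2.48 > 1. The smaller width-to-height ratio is the taller frame.

1:1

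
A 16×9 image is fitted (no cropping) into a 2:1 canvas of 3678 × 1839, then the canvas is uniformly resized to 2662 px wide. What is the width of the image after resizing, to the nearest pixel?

2366 px

In the 3678×1839 frame the image fills the height: width = 1839 × 16/9 ≈ 3269.33 px.
Resizing to 2662 px wide multiplies everything by 0.7238: 3269.33 → 2366.22 px.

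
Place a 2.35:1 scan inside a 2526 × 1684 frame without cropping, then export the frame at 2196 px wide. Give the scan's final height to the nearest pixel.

934 px

Fitted into 2526×1684, the scan spans the width; its height is 2526 / 2.350 ≈ 1074.89 px.
The frame scales by 2196/2526 = 0.8694; 1074.89 × 0.8694 ≈ 934.47 px.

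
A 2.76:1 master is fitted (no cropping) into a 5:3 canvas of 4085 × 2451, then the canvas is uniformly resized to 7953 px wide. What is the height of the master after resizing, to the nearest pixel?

2882 px

Fitted into 4085×2451, the master spans the width; its height is 4085 / 2.760 ≈ 1480.07 px.
Resizing to 7953 px wide multiplies everything by 1.9469: 1480.07 → 2881.52 px.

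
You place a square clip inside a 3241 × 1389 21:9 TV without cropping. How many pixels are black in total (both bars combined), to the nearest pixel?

square (1.000) < 21:9 (2.333), so the clip fills the height.
That makes the image 1389.0000 px wide (1389 × 1/1).
Leftover width: 3241 − 1389.0000 = 1852.0000 px.
Across the 1389-px span: 1852.0000 × 1389 ≈ 2572428 px.

2572428 pixels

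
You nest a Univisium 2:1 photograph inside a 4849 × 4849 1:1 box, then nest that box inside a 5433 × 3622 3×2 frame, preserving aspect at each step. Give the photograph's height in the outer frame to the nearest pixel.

1811 px

First fit — Univisium 2:1 into 4849×4849 spans the width: 4849.00 × 2424.50.
1:1 in 5433×3622: fills the height, so the intermediate becomes 3622.00 × 3622.00 — a scale of ×0.7470.
So the photograph's height is 2424.50 × 0.7470 ≈ 1811.00.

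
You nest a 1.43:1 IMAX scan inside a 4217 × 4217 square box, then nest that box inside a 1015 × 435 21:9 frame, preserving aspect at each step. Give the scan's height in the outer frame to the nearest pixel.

Inside the 4217×4217 canvas the scan is width-limited at 4217.00 × 2948.95.
Second fit — the square canvas into 1015×435 spans the height: 435.00 × 435.00 (×0.1032 from 4217×4217).
So the scan's height is 2948.95 × 0.1032 ≈ 304.20.

304 px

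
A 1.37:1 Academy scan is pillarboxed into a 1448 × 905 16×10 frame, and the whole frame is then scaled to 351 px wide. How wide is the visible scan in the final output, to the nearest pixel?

At 1448×905 the scan is height-limited, so width = 905 × 1.370 ≈ 1239.85 px.
Resizing to 351 px wide multiplies everything by 0.2424: 1239.85 → 300.54 px.

301 px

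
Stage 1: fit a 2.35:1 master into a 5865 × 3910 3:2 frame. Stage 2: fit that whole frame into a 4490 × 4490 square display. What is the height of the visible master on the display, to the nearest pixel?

Inside the 5865×3910 canvas the master is width-limited at 5865.00 × 2495.74.
Second fit — the 3:2 canvas into 4490×4490 spans the width: 4490.00 × 2993.33 (×0.7656 from 5865×3910).
The master scales with it: height 2495.74 × 0.7656 ≈ 1910.64.

1911 px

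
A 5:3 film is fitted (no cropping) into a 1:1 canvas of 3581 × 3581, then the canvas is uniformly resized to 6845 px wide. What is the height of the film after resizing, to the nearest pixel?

4107 px

Fitted into 3581×3581, the film spans the width; its height is 3581 × 3/5 ≈ 2148.60 px.
The frame scales by 6845/3581 = 1.9115; 2148.60 × 1.9115 ≈ 4107.00 px.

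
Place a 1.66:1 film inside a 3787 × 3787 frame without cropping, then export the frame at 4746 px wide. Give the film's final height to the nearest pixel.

2859 px

In the 3787×3787 frame the film fills the width: height = 3787 / 1.660 ≈ 2281.33 px.
Resizing to 4746 px wide multiplies everything by 1.2532: 2281.33 → 2859.04 px.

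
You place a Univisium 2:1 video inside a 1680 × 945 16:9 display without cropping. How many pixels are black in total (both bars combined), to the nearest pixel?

176400 pixels

Univisium 2:1 (2.000) > 16:9 (1.778), so the video fills the width.
That makes the image 840.0000 px tall (1680 × 1/2).
945 − 840.0000 = 105.0000 px of bars.
Across the 1680-px span: 105.0000 × 1680 ≈ 176400 px.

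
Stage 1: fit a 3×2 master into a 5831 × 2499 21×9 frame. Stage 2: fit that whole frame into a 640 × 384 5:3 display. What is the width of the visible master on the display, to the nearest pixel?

411 px

Inside the 5831×2499 canvas the master is height-limited at 3748.50 × 2499.00.
The 21×9 canvas is width-limited in 640×384, giving 640.00 × 274.29; scale factor 0.1098.
So the master's width is 3748.50 × 0.1098 ≈ 411.43.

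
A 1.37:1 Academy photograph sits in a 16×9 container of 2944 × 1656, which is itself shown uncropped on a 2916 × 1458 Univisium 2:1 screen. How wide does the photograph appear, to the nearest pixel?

1997 px

First fit — 1.37:1 Academy into 2944×1656 spans the height: 2268.72 × 1656.00.
The 16×9 canvas is height-limited in 2916×1458, giving 2592.00 × 1458.00; scale factor 0.8804.
Applying the same ×0.8804: 2268.72 → 1997.46.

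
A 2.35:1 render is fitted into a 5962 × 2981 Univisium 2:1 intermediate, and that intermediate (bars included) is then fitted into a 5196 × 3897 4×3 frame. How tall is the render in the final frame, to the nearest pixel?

2.35:1 in 5962×2981: fills the width, so the render is 5962.00 × 2537.02.
Second fit — the Univisium 2:1 canvas into 5196×3897 spans the width: 5196.00 × 2598.00 (×0.8715 from 5962×2981).
The render scales with it: height 2537.02 × 0.8715 ≈ 2211.06.

2211 px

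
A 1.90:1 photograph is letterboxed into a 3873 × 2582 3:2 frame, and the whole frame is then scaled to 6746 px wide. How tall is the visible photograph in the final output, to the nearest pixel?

In the 3873×2582 frame the photograph fills the width: height = 3873 / 1.900 ≈ 2038.42 px.
Resizing to 6746 px wide multiplies everything by 1.7418: 2038.42 → 3550.53 px.

3551 px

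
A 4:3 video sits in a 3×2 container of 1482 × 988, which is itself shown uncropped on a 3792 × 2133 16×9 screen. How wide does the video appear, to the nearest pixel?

2844 px

Inside the 1482×988 canvas the video is height-limited at 1317.33 × 988.00.
The 3×2 canvas is height-limited in 3792×2133, giving 3199.50 × 2133.00; scale factor 2.1589.
Applying the same ×2.1589: 1317.33 → 2844.00.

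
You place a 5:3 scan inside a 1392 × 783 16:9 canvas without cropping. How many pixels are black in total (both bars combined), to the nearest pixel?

68121 pixels

5:3 is narrower than 16:9, so it spans the full height.
That makes the image 1305.0000 px wide (783 × 5/3).
1392 − 1305.0000 = 87.0000 px of bars.
Across the 783-px span: 87.0000 × 783 ≈ 68121 px.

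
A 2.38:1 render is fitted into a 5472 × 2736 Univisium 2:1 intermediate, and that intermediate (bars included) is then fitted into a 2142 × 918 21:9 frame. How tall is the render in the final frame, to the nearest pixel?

Inside the 5472×2736 canvas the render is width-limited at 5472.00 × 2299.16.
Second fit — the Univisium 2:1 canvas into 2142×918 spans the height: 1836.00 × 918.00 (×0.3355 from 5472×2736).
So the render's height is 2299.16 × 0.3355 ≈ 771.43.

771 px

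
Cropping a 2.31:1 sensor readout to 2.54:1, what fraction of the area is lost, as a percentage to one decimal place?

2.54:1 is wider than 2.31:1, so the crop keeps the full width and trims the height.
Fraction kept = (2.310)/(2.540) ≈ 90.94%, so 9.06% is lost.

9.1%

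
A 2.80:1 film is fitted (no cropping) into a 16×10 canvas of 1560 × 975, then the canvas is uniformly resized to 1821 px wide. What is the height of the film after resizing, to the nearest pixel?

At 1560×975 the film is width-limited, so height = 1560 / 2.800 ≈ 557.14 px.
Scaling 1560 → 1821 is ×1.1673, so the height becomes 557.14 × 1.1673 ≈ 650.36 px.

650 px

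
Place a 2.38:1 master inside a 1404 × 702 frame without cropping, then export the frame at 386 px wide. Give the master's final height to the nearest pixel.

162 px

At 1404×702 the master is width-limited, so height = 1404 / 2.380 ≈ 589.92 px.
Resizing to 386 px wide multiplies everything by 0.2749: 589.92 → 162.18 px.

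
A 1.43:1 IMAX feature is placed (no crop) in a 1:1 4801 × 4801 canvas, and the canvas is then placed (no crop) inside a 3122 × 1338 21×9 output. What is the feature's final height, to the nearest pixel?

936 px

First fit — 1.43:1 IMAX into 4801×4801 spans the width: 4801.00 × 3357.34.
1:1 in 3122×1338: fills the height, so the intermediate becomes 1338.00 × 1338.00 — a scale of ×0.2787.
Applying the same ×0.2787: 3357.34 → 935.66.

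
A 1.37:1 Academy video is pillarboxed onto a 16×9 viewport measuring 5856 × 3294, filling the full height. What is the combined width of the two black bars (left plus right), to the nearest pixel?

1343 px

Content width = 3294 × 1.370 ≈ 4512.78 px.
Black = 5856 − 4512.78 = 1343.22 px.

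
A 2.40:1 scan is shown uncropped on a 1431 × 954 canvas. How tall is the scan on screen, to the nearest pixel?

Since 2.400 > 1.500, the scan is width-limited.
The scan is 1431 / 2.400 ≈ 596.25 px tall.

596 px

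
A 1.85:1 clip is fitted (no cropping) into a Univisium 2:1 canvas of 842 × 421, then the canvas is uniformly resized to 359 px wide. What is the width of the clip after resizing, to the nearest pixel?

332 px

In the 842×421 frame the clip fills the height: width = 421 × 1.850 ≈ 778.85 px.
Scaling 842 → 359 is ×0.4264, so the width becomes 778.85 × 0.4264 ≈ 332.07 px.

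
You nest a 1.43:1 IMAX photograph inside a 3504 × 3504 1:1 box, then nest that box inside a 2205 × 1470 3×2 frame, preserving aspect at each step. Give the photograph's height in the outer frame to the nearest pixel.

1.43:1 IMAX in 3504×3504: fills the width, so the photograph is 3504.00 × 2450.35.
1:1 in 2205×1470: fills the height, so the intermediate becomes 1470.00 × 1470.00 — a scale of ×0.4195.
The photograph scales with it: height 2450.35 × 0.4195 ≈ 1027.97.

1028 px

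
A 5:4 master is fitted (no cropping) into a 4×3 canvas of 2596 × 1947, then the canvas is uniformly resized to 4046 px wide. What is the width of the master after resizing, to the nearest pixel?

At 2596×1947 the master is height-limited, so width = 1947 × 5/4 ≈ 2433.75 px.
The frame scales by 4046/2596 = 1.5586; 2433.75 × 1.5586 ≈ 3793.12 px.

3793 px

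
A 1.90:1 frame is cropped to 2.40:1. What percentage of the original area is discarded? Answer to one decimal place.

Going from 1.90:1 to 2.40:1 means cutting height while keeping width.
Area ratio = (1.900)/(2.400) = 79.17%; the remaining 20.83% is cropped out.

20.8%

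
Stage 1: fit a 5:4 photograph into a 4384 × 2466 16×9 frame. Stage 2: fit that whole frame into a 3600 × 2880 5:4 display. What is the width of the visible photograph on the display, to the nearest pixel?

2531 px

5:4 in 4384×2466: fills the height, so the photograph is 3082.50 × 2466.00.
The 16×9 canvas is width-limited in 3600×2880, giving 3600.00 × 2025.00; scale factor 0.8212.
The photograph scales with it: width 3082.50 × 0.8212 ≈ 2531.25.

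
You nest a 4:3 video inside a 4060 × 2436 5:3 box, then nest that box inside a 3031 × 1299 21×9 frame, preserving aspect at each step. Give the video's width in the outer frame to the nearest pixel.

4:3 in 4060×2436: fills the height, so the video is 3248.00 × 2436.00.
5:3 in 3031×1299: fills the height, so the intermediate becomes 2165.00 × 1299.00 — a scale of ×0.5333.
Applying the same ×0.5333: 3248.00 → 1732.00.

1732 px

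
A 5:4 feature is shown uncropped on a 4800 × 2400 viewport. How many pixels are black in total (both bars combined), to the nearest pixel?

4320000 pixels

Since 1.250 < 2.000, the feature is height-limited.
Content width = 2400 × 5/4 ≈ 3000.0000 px.
Leftover width: 4800 − 3000.0000 = 1800.0000 px.
Bar area = 1800.0000 × 2400 ≈ 4320000 px.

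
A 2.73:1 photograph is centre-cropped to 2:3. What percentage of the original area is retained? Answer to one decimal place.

2:3 is narrower than 2.73:1, so the crop keeps the full height and trims the width.
Fraction kept = (0.667)/(2.730) ≈ 24.42%.

24.4%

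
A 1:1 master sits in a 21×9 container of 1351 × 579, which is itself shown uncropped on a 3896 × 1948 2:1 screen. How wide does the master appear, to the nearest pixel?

1:1 in 1351×579: fills the height, so the master is 579.00 × 579.00.
The 21×9 canvas is width-limited in 3896×1948, giving 3896.00 × 1669.71; scale factor 2.8838.
Applying the same ×2.8838: 579.00 → 1669.71.

1670 px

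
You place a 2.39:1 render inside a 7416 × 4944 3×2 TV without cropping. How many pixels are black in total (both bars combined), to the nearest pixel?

Since 2.390 > 1.500, the render is width-limited.
The render is 7416 / 2.390 ≈ 3102.9289 px tall.
Black = 4944 − 3102.9289 = 1841.0711 px.
Bar area = 1841.0711 × 7416 ≈ 13653383 px.

13653383 pixels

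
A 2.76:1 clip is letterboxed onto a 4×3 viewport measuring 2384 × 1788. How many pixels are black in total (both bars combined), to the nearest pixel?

2203369 pixels

Since 2.760 > 1.333, the clip is width-limited.
That makes the image 863.7681 px tall (2384 / 2.760).
1788 − 863.7681 = 924.2319 px of bars.
Across the 2384-px span: 924.2319 × 2384 ≈ 2203369 px.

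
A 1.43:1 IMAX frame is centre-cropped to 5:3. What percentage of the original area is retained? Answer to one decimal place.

5:3 is wider than 1.43:1 IMAX, so the crop keeps the full width and trims the height.
(1.430)/(1.667) ≈ 0.858 of the area survives.

85.8%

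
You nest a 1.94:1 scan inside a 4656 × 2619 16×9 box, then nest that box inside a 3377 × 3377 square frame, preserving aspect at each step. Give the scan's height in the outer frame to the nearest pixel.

1741 px

Inside the 4656×2619 canvas the scan is width-limited at 4656.00 × 2400.00.
The 16×9 canvas is width-limited in 3377×3377, giving 3377.00 × 1899.56; scale factor 0.7253.
So the scan's height is 2400.00 × 0.7253 ≈ 1740.72.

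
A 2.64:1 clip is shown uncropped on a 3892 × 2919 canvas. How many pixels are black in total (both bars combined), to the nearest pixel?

5622996 pixels

2.64:1 is wider than 4:3, so it spans the full width.
The clip is 3892 / 2.640 ≈ 1474.2424 px tall.
2919 − 1474.2424 = 1444.7576 px of bars.
Across the 3892-px span: 1444.7576 × 3892 ≈ 5622996 px.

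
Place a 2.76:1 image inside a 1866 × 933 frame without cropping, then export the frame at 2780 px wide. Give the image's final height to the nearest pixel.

Fitted into 1866×933, the image spans the width; its height is 1866 / 2.760 ≈ 676.09 px.
Resizing to 2780 px wide multiplies everything by 1.4898: 676.09 → 1007.25 px.

1007 px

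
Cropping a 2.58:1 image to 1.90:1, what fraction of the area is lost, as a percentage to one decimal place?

1.90:1 is narrower than 2.58:1, so the crop keeps the full height and trims the width.
(1.900)/(2.580) ≈ 0.736 of the area survives, leaving 26.36% discarded.

26.4%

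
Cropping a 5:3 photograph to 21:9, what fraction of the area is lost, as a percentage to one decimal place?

28.6%

Going from 5:3 to 21:9 means cutting height while keeping width.
(1.667)/(2.333) ≈ 0.714 of the area survives, leaving 28.57% discarded.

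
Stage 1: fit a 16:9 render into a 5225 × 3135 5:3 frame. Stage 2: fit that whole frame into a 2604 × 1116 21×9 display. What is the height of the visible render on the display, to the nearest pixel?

First fit — 16:9 into 5225×3135 spans the width: 5225.00 × 2939.06.
The 5:3 canvas is height-limited in 2604×1116, giving 1860.00 × 1116.00; scale factor 0.3560.
So the render's height is 2939.06 × 0.3560 ≈ 1046.25.

1046 px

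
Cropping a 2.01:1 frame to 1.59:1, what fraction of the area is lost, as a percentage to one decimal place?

20.9%

The height stays; only width is cut (since 1.59:1 is narrower than 2.01:1).
Area ratio = (1.590)/(2.010) = 79.10%; the remaining 20.90% is cropped out.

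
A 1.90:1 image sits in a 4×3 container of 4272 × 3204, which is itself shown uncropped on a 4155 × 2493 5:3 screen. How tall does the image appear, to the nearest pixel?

Inside the 4272×3204 canvas the image is width-limited at 4272.00 × 2248.42.
Second fit — the 4×3 canvas into 4155×2493 spans the height: 3324.00 × 2493.00 (×0.7781 from 4272×3204).
So the image's height is 2248.42 × 0.7781 ≈ 1749.47.

1749 px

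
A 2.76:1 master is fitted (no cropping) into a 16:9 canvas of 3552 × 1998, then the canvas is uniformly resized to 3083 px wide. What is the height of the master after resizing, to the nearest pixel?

1117 px

In the 3552×1998 frame the master fills the width: height = 3552 / 2.760 ≈ 1286.96 px.
Resizing to 3083 px wide multiplies everything by 0.8680: 1286.96 → 1117.03 px.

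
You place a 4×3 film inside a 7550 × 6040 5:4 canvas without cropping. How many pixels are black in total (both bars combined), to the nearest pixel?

Since 1.333 > 1.250, the film is width-limited.
That makes the image 5662.5000 px tall (7550 × 3/4).
6040 − 5662.5000 = 377.5000 px of bars.
Bar area = 377.5000 × 7550 ≈ 2850125 px.

2850125 pixels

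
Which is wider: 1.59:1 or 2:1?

1.59 and 2; 2 > 1.59.

2:1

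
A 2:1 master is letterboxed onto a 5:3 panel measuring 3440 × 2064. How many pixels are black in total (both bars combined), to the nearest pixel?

2:1 (2.000) > 5:3 (1.667), so the master fills the width.
The master is 3440 × 1/2 ≈ 1720.0000 px tall.
2064 − 1720.0000 = 344.0000 px of bars.
That's 344.0000 × 3440 ≈ 1183360 black pixels.

1183360 pixels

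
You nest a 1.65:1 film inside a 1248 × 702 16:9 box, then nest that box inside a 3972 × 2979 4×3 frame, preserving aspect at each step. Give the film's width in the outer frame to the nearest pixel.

Inside the 1248×702 canvas the film is height-limited at 1158.30 × 702.00.
16:9 in 3972×2979: fills the width, so the intermediate becomes 3972.00 × 2234.25 — a scale of ×3.1827.
So the film's width is 1158.30 × 3.1827 ≈ 3686.51.

3687 px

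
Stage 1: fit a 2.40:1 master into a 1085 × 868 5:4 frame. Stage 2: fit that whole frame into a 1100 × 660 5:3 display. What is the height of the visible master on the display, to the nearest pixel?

First fit — 2.40:1 into 1085×868 spans the width: 1085.00 × 452.08.
The 5:4 canvas is height-limited in 1100×660, giving 825.00 × 660.00; scale factor 0.7604.
The master scales with it: height 452.08 × 0.7604 ≈ 343.75.

344 px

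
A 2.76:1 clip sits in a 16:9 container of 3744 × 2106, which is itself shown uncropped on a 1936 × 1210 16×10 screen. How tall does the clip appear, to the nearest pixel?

Inside the 3744×2106 canvas the clip is width-limited at 3744.00 × 1356.52.
Second fit — the 16:9 canvas into 1936×1210 spans the width: 1936.00 × 1089.00 (×0.5171 from 3744×2106).
Applying the same ×0.5171: 1356.52 → 701.45.

701 px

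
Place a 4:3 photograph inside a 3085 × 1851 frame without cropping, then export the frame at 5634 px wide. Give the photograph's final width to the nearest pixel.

Fitted into 3085×1851, the photograph spans the height; its width is 1851 × 4/3 ≈ 2468.00 px.
The frame scales by 5634/3085 = 1.8263; 2468.00 × 1.8263 ≈ 4507.20 px.

4507 px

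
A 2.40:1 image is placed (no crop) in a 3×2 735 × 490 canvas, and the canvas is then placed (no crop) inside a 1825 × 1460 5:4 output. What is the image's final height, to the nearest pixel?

2.40:1 in 735×490: fills the width, so the image is 735.00 × 306.25.
3×2 in 1825×1460: fills the width, so the intermediate becomes 1825.00 × 1216.67 — a scale of ×2.4830.
So the image's height is 306.25 × 2.4830 ≈ 760.42.

760 px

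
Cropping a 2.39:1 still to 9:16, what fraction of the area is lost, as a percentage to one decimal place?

Going from 2.39:1 to 9:16 means cutting width while keeping height.
Area ratio = (0.562)/(2.390) = 23.54%; the remaining 76.46% is cropped out.

76.5%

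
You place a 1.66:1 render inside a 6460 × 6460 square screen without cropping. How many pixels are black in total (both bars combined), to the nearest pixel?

1.66:1 is wider than square, so it spans the full width.
The render is 6460 / 1.660 ≈ 3891.5663 px tall.
Leftover height: 6460 − 3891.5663 = 2568.4337 px.
That's 2568.4337 × 6460 ≈ 16592082 black pixels.

16592082 pixels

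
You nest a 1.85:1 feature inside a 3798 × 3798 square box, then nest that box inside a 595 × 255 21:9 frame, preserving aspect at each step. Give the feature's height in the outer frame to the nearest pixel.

138 px

Inside the 3798×3798 canvas the feature is width-limited at 3798.00 × 2052.97.
Second fit — the square canvas into 595×255 spans the height: 255.00 × 255.00 (×0.0671 from 3798×3798).
So the feature's height is 2052.97 × 0.0671 ≈ 137.84.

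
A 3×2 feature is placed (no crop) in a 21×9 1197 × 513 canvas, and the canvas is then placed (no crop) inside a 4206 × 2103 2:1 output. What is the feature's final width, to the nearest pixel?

Inside the 1197×513 canvas the feature is height-limited at 769.50 × 513.00.
The 21×9 canvas is width-limited in 4206×2103, giving 4206.00 × 1802.57; scale factor 3.5138.
So the feature's width is 769.50 × 3.5138 ≈ 2703.86.

2704 px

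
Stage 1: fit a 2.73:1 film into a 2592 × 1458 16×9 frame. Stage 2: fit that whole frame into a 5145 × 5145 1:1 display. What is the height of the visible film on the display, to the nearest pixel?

2.73:1 in 2592×1458: fills the width, so the film is 2592.00 × 949.45.
Second fit — the 16×9 canvas into 5145×5145 spans the width: 5145.00 × 2894.06 (×1.9850 from 2592×1458).
So the film's height is 949.45 × 1.9850 ≈ 1884.62.

1885 px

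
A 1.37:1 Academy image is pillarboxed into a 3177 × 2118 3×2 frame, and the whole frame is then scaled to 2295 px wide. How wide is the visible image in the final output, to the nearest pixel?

At 3177×2118 the image is height-limited, so width = 2118 × 1.370 ≈ 2901.66 px.
Scaling 3177 → 2295 is ×0.7224, so the width becomes 2901.66 × 0.7224 ≈ 2096.10 px.

2096 px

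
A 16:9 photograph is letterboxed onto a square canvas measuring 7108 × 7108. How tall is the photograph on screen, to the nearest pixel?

16:9 (1.778) > square (1.000), so the photograph fills the width.
Content height = 7108 × 9/16 ≈ 3998.25 px.

3998 px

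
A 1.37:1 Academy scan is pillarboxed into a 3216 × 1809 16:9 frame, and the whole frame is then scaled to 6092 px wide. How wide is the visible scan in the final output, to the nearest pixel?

4695 px

At 3216×1809 the scan is height-limited, so width = 1809 × 1.370 ≈ 2478.33 px.
Resizing to 6092 px wide multiplies everything by 1.8943: 2478.33 → 4694.65 px.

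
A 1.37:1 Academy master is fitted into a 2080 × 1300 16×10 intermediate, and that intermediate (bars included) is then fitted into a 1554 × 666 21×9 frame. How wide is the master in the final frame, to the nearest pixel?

First fit — 1.37:1 Academy into 2080×1300 spans the height: 1781.00 × 1300.00.
16×10 in 1554×666: fills the height, so the intermediate becomes 1065.60 × 666.00 — a scale of ×0.5123.
So the master's width is 1781.00 × 0.5123 ≈ 912.42.

912 px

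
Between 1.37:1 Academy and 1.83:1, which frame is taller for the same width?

1.37:1 Academy

1.37 and 1.83; 1.83 > 1.37. The smaller width-to-height ratio is the taller frame.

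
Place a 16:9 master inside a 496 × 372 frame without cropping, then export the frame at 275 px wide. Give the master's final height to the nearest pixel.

155 px

In the 496×372 frame the master fills the width: height = 496 × 9/16 ≈ 279.00 px.
The frame scales by 275/496 = 0.5544; 279.00 × 0.5544 ≈ 154.69 px.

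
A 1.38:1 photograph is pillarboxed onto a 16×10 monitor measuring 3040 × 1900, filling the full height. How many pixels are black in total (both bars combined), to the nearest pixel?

That makes the image 2622.0000 px wide (1900 × 1.380).
Black = 3040 − 2622.0000 = 418.0000 px.
Bar area = 418.0000 × 1900 ≈ 794200 px.

794200 pixels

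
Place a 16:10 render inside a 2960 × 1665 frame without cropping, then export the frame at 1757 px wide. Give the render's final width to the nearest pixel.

In the 2960×1665 frame the render fills the height: width = 1665 × 16/10 ≈ 2664.00 px.
Resizing to 1757 px wide multiplies everything by 0.5936: 2664.00 → 1581.30 px.

1581 px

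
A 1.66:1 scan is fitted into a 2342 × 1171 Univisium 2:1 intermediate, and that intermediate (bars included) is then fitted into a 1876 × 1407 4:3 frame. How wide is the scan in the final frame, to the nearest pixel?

1557 px

First fit — 1.66:1 into 2342×1171 spans the height: 1943.86 × 1171.00.
Second fit — the Univisium 2:1 canvas into 1876×1407 spans the width: 1876.00 × 938.00 (×0.8010 from 2342×1171).
The scan scales with it: width 1943.86 × 0.8010 ≈ 1557.08.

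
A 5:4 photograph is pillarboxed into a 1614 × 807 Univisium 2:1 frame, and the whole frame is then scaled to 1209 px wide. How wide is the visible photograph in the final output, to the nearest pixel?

At 1614×807 the photograph is height-limited, so width = 807 × 5/4 ≈ 1008.75 px.
Resizing to 1209 px wide multiplies everything by 0.7491: 1008.75 → 755.62 px.

756 px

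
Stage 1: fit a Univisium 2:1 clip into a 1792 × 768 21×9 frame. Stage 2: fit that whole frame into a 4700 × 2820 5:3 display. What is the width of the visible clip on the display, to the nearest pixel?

First fit — Univisium 2:1 into 1792×768 spans the height: 1536.00 × 768.00.
Second fit — the 21×9 canvas into 4700×2820 spans the width: 4700.00 × 2014.29 (×2.6228 from 1792×768).
The clip scales with it: width 1536.00 × 2.6228 ≈ 4028.57.

4029 px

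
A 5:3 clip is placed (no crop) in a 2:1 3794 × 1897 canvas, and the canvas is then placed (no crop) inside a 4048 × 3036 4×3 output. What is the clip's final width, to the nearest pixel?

3373 px

5:3 in 3794×1897: fills the height, so the clip is 3161.67 × 1897.00.
The 2:1 canvas is width-limited in 4048×3036, giving 4048.00 × 2024.00; scale factor 1.0669.
So the clip's width is 3161.67 × 1.0669 ≈ 3373.33.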